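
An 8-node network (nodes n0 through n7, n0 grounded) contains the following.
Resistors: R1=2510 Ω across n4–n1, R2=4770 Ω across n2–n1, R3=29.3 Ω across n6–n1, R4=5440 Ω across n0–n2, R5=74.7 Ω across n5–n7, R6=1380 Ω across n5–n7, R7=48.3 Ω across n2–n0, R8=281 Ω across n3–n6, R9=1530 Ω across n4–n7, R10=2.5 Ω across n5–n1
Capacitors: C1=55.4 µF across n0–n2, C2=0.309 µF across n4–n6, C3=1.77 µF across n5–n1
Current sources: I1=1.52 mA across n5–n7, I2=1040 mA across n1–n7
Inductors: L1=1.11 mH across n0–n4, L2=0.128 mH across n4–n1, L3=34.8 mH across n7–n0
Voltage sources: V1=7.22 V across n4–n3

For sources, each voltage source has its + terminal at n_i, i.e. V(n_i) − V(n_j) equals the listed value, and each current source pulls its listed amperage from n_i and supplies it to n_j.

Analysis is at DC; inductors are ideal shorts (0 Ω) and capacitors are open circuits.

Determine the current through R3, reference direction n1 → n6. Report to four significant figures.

MNA unknowns: 7 node voltages V₁..V_7 plus 4 source currents (L1, L2, L3, V1)
R1: Y=0.0003984 on G[4,1]
C1: Y=0.000 on G[0,2]
R2: Y=0.0002096 on G[2,1]
I1: z[5]−=0.00152, z[7]+=0.00152
L1: row V0−V4=0, i_L1 at 0,4
R3: Y=0.03413 on G[6,1]
R4: Y=0.0001838 on G[0,2]
C2: Y=0.000 on G[4,6]
L2: row V4−V1=0, i_L2 at 4,1
R5: Y=0.01339 on G[5,7]
R6: Y=0.0007246 on G[5,7]
R7: Y=0.02070 on G[2,0]
R8: Y=0.003559 on G[3,6]
L3: row V7−V0=0, i_L3 at 7,0
C3: Y=0.000 on G[5,1]
R9: Y=0.0006536 on G[4,7]
I2: z[1]−=1.04, z[7]+=1.04
R10: Y=0.4000 on G[5,1]
V1: row V4−V3=7.22, i_V1 at 4,3
solve → V1=0.000, V2=0.000, V3=-7.220, V4=0.000, V5=-0.003671, V6=-0.6817, V7=0.000
aux → i_L1=1.041, i_L2=1.065, i_L3=1.041, i_V1=-0.02327

0.02327 A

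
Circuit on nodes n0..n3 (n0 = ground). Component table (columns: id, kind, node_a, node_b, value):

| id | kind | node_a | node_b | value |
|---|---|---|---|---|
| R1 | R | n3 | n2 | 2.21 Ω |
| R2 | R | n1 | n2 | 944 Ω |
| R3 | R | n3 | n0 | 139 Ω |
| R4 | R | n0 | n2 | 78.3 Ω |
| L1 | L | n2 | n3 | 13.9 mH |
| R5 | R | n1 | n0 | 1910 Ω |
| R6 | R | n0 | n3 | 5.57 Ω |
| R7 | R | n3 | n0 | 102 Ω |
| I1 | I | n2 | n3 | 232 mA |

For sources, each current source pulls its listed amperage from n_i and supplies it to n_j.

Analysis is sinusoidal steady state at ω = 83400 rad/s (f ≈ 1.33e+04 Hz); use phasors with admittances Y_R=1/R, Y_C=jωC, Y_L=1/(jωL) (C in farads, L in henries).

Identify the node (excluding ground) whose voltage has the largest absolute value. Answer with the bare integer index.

MNA unknowns: 3 node voltages V₁..V_3
R1: Y=0.4525+0.000j on G[3,2]
R2: Y=0.001059+0.000j on G[1,2]
R3: Y=0.007194+0.000j on G[3,0]
R4: Y=0.01277+0.000j on G[0,2]
L1: Y=0.000-0.0008626j on G[2,3]
R5: Y=0.0005236+0.000j on G[1,0]
R6: Y=0.1795+0.000j on G[0,3]
R7: Y=0.009804+0.000j on G[3,0]
I1: z[2]−=0.232, z[3]+=0.232
solve → V1=-0.3131-0.0005812j, V2=-0.4679-0.0008684j, V3=0.03124+5.798e-05j

2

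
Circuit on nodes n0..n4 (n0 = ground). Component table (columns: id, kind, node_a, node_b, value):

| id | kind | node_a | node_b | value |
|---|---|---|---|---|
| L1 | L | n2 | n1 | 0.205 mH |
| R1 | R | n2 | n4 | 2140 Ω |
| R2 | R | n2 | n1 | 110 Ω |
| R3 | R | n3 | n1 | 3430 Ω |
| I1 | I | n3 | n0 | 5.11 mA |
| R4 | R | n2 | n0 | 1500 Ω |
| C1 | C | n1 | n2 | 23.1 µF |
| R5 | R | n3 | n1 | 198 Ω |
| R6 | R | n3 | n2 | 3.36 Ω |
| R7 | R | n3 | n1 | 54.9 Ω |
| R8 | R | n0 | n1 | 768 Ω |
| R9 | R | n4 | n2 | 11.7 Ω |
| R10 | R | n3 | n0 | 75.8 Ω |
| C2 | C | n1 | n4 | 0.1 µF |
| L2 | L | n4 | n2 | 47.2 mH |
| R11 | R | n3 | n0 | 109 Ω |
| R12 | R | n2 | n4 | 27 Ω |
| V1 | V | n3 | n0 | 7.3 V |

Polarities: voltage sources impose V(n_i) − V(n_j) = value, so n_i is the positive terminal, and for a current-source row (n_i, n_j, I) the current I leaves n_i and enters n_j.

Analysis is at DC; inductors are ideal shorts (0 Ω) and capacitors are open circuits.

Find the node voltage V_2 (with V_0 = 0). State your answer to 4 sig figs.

Apply KCL at each of the 4 non-ground nodes and solve the resulting linear system.
Node n1: branches {L1, R2, R3, C1, R5, R7, R8, C2} → V_1 = 7.256
Node n2: branches {L1, R1, R2, R4, C1, R6, R9, L2, R12} → V_2 = 7.256
Node n3: branches {R3, I1, R5, R6, R7, R10, R11, V1} → V_3 = 7.300
Node n4: branches {R1, R9, C2, L2, R12} → V_4 = 7.256
Source currents: i(L1)=0.008400, i(L2)=0.000, i(V1)=-0.1827

7.256 V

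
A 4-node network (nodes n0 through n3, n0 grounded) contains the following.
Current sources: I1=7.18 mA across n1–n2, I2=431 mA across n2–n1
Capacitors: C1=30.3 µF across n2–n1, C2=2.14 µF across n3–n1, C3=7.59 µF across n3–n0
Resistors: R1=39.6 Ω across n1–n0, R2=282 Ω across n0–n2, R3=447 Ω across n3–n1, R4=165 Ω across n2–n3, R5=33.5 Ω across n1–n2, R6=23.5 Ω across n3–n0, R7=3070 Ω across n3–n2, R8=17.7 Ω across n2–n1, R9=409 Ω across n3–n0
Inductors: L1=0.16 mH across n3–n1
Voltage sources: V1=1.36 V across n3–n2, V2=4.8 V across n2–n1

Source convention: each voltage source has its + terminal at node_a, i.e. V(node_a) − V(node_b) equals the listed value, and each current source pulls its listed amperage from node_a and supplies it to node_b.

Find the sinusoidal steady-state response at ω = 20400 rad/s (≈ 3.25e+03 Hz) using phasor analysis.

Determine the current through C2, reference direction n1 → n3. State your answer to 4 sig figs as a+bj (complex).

Element admittances at ω=20400 rad/s:
  I1: injects 0.00718 A into n2 (from n1)
  Y(C1) = 0.000+0.6181j S between n2,n1
  Y(R1) = 0.02525+0.000j S between n1,n0
  Y(R2) = 0.003546+0.000j S between n0,n2
  Y(C2) = 0.000+0.04366j S between n3,n1
  Y(C3) = 0.000+0.1548j S between n3,n0
  Y(R3) = 0.002237+0.000j S between n3,n1
  Y(R4) = 0.006061+0.000j S between n2,n3
  Y(R5) = 0.02985+0.000j S between n1,n2
  Y(R6) = 0.04255+0.000j S between n3,n0
  Y(R7) = 0.0003257+0.000j S between n3,n2
  Y(L1) = 0.000-0.3064j S between n3,n1
  Y(R8) = 0.05650+0.000j S between n2,n1
  Y(R9) = 0.002445+0.000j S between n3,n0
  I2: injects 0.431 A into n1 (from n2)
  V1: constraint V(n3)−V(n2) = 1.36
  V2: constraint V(n2)−V(n1) = 4.8
Assemble and solve the 5×5 MNA system:
  V(n1)=-5.758-0.8441j  V(n2)=-0.9577-0.8441j  V(n3)=0.4023-0.8441j
  i(V1)=-0.1713+1.594j  i(V2)=-0.9975-1.370j

0.000-0.2689j A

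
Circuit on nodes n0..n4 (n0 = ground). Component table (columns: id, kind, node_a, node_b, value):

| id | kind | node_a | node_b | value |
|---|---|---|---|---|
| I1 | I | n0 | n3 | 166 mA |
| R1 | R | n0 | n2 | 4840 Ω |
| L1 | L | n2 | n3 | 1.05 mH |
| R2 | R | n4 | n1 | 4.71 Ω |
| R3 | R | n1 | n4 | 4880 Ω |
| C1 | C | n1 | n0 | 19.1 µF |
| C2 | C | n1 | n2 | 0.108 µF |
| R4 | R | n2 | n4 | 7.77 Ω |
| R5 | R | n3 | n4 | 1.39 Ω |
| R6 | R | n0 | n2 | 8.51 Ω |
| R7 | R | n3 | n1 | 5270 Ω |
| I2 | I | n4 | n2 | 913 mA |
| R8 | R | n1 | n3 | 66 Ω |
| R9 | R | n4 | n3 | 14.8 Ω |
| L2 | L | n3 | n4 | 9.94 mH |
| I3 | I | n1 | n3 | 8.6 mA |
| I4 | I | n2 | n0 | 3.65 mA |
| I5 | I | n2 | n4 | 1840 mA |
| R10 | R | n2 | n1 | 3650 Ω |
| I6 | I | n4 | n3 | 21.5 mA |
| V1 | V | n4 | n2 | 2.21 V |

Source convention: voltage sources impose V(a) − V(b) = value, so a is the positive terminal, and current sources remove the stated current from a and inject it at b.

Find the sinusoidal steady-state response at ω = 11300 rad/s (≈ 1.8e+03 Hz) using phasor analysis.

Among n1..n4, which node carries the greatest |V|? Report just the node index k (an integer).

Element admittances at ω=11300 rad/s:
  I1: injects 0.166 A into n3 (from n0)
  Y(R1) = 0.0002066+0.000j S between n0,n2
  Y(L1) = 0.000-0.08428j S between n2,n3
  Y(R2) = 0.2123+0.000j S between n4,n1
  Y(R3) = 0.0002049+0.000j S between n1,n4
  Y(C1) = 0.000+0.2158j S between n1,n0
  Y(C2) = 0.000+0.001220j S between n1,n2
  Y(R4) = 0.1287+0.000j S between n2,n4
  Y(R5) = 0.7194+0.000j S between n3,n4
  Y(R6) = 0.1175+0.000j S between n0,n2
  Y(R7) = 0.0001898+0.000j S between n3,n1
  I2: injects 0.913 A into n2 (from n4)
  Y(R8) = 0.01515+0.000j S between n1,n3
  Y(R9) = 0.06757+0.000j S between n4,n3
  Y(L2) = 0.000-0.008903j S between n3,n4
  I3: injects 0.0086 A into n3 (from n1)
  I4: injects 0.00365 A into n0 (from n2)
  I5: injects 1.84 A into n4 (from n2)
  Y(R10) = 0.0002740+0.000j S between n2,n1
  I6: injects 0.0215 A into n3 (from n4)
  V1: constraint V(n4)−V(n2) = 2.21
Assemble and solve the 5×5 MNA system:
  V(n1)=0.4114-1.133j  V(n2)=-0.6977-0.7543j  V(n3)=1.707-0.5067j  V(n4)=1.512-0.7543j
  i(V1)=0.5425+0.1126j

3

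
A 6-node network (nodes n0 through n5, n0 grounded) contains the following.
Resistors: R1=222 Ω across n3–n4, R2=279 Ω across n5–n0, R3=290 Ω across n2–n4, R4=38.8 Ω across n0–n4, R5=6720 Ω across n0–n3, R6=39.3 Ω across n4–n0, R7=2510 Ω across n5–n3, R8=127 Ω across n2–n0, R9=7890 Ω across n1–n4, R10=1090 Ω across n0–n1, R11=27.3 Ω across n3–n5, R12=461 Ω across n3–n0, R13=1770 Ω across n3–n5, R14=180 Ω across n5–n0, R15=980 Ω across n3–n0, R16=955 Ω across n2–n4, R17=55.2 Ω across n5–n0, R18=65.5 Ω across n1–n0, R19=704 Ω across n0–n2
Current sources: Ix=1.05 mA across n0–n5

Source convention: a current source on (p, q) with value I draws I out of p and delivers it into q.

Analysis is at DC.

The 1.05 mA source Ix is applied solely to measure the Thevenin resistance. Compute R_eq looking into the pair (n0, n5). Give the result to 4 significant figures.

R_eq = 29.84 Ω

Element admittances at DC:
  Y(R1) = 0.004505 S between n3,n4
  Y(R2) = 0.003584 S between n5,n0
  Y(R3) = 0.003448 S between n2,n4
  Y(R4) = 0.02577 S between n0,n4
  Y(R5) = 0.0001488 S between n0,n3
  Y(R6) = 0.02545 S between n4,n0
  Y(R7) = 0.0003984 S between n5,n3
  Y(R8) = 0.007874 S between n2,n0
  Y(R9) = 0.0001267 S between n1,n4
  Y(R10) = 0.0009174 S between n0,n1
  Y(R11) = 0.03663 S between n3,n5
  Y(R12) = 0.002169 S between n3,n0
  Y(R13) = 0.0005650 S between n3,n5
  Y(R14) = 0.005556 S between n5,n0
  Y(R15) = 0.001020 S between n3,n0
  Y(R16) = 0.001047 S between n2,n4
  Y(R17) = 0.01812 S between n5,n0
  Y(R18) = 0.01527 S between n1,n0
  Y(R19) = 0.001420 S between n0,n2
  Ix: injects 0.00105 A into n5 (from n0)
Assemble and solve the 5×5 MNA system:
  V(n1)=1.553e-05  V(n2)=0.0006516  V(n3)=0.02613  V(n4)=0.001999  V(n5)=0.03134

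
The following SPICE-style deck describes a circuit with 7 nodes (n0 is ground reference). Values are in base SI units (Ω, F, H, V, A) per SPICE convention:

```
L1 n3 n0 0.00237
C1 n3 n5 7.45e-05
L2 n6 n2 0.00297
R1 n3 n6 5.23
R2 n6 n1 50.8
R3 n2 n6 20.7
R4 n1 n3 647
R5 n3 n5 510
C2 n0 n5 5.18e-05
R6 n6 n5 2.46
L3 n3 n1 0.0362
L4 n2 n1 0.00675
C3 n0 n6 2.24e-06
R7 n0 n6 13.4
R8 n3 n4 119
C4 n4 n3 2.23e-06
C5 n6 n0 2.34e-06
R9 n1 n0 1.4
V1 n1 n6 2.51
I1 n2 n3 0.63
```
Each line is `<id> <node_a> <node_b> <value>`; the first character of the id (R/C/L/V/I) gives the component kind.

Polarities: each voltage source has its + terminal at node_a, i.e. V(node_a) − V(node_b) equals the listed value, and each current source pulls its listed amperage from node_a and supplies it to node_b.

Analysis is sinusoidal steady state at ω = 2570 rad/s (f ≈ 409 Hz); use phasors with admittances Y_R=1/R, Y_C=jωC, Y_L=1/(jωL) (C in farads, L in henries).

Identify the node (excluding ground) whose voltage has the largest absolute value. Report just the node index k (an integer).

Element admittances at ω=2570 rad/s:
  Y(L1) = 0.000-0.1642j S between n3,n0
  Y(C1) = 0.000+0.1915j S between n3,n5
  Y(L2) = 0.000-0.1310j S between n6,n2
  Y(R1) = 0.1912+0.000j S between n3,n6
  Y(R2) = 0.01969+0.000j S between n6,n1
  Y(R3) = 0.04831+0.000j S between n2,n6
  Y(R4) = 0.001546+0.000j S between n1,n3
  Y(R5) = 0.001961+0.000j S between n3,n5
  Y(C2) = 0.000+0.1331j S between n0,n5
  Y(R6) = 0.4065+0.000j S between n6,n5
  Y(L3) = 0.000-0.01075j S between n3,n1
  Y(L4) = 0.000-0.05765j S between n2,n1
  Y(C3) = 0.000+0.005757j S between n0,n6
  Y(R7) = 0.07463+0.000j S between n0,n6
  Y(R8) = 0.008403+0.000j S between n3,n4
  Y(C4) = 0.000+0.005731j S between n4,n3
  Y(C5) = 0.000+0.006014j S between n6,n0
  Y(R9) = 0.7143+0.000j S between n1,n0
  V1: constraint V(n1)−V(n6) = 2.51
  I1: injects 0.63 A into n3 (from n2)
Assemble and solve the 7×7 MNA system:
  V(n1)=0.5467+0.2262j  V(n2)=-2.046-3.092j  V(n3)=0.2630-0.6470j  V(n4)=0.2630-0.6470j  V(n5)=-0.8427+1.015j  V(n6)=-1.963+0.2262j
  i(V1)=-0.6410-0.01043j

2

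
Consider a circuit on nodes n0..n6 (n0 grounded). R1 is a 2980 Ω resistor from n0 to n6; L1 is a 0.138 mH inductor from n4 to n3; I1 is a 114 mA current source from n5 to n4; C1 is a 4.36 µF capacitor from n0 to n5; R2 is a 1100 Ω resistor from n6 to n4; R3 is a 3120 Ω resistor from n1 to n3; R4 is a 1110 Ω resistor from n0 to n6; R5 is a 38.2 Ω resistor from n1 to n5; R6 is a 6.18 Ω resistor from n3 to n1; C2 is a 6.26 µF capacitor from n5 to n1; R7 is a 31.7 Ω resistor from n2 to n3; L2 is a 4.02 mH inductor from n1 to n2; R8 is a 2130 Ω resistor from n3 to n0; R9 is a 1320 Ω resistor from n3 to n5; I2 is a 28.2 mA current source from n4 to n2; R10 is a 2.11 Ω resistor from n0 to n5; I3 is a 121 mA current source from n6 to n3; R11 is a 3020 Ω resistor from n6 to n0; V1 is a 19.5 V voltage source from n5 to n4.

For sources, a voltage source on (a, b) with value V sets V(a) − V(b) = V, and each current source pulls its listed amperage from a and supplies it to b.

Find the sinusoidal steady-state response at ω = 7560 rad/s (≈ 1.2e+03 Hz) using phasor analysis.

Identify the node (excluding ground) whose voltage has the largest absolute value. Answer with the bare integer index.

6

Element admittances at ω=7560 rad/s:
  Y(R1) = 0.0003356+0.000j S between n0,n6
  Y(L1) = 0.000-0.9585j S between n4,n3
  I1: injects 0.114 A into n4 (from n5)
  Y(C1) = 0.000+0.03296j S between n0,n5
  Y(R2) = 0.0009091+0.000j S between n6,n4
  Y(R3) = 0.0003205+0.000j S between n1,n3
  Y(R4) = 0.0009009+0.000j S between n0,n6
  Y(R5) = 0.02618+0.000j S between n1,n5
  Y(R6) = 0.1618+0.000j S between n3,n1
  Y(C2) = 0.000+0.04733j S between n5,n1
  Y(R7) = 0.03155+0.000j S between n2,n3
  Y(L2) = 0.000-0.03290j S between n1,n2
  Y(R8) = 0.0004695+0.000j S between n3,n0
  Y(R9) = 0.0007576+0.000j S between n3,n5
  I2: injects 0.0282 A into n2 (from n4)
  Y(R10) = 0.4739+0.000j S between n0,n5
  I3: injects 0.121 A into n3 (from n6)
  Y(R11) = 0.0003311+0.000j S between n6,n0
  V1: constraint V(n5)−V(n4) = 19.5
Assemble and solve the 7×7 MNA system:
  V(n1)=-16.52+4.814j  V(n2)=-15.78+1.636j  V(n3)=-19.99+0.8617j  V(n4)=-19.30-0.01501j  V(n5)=0.2038-0.01501j  V(n6)=-55.94-0.005509j
  i(V1)=-0.8928-0.6642j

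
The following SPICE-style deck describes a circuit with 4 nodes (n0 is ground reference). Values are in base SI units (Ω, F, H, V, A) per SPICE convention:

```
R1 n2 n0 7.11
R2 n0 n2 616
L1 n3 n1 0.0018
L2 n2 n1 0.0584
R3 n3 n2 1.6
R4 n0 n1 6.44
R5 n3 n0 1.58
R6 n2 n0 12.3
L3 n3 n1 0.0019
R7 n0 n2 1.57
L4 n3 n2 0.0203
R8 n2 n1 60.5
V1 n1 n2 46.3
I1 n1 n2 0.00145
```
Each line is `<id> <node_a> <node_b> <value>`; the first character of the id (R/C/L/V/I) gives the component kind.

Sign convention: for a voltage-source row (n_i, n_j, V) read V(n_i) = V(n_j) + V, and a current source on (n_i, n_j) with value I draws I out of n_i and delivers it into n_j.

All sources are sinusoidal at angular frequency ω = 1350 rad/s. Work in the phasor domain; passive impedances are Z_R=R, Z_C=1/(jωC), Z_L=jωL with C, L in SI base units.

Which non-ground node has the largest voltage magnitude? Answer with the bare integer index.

1

Apply KCL at each of the 3 non-ground nodes and solve the resulting linear system.
Node n1: branches {L1, L2, R4, L3, R8, V1, I1} → V_1 = 34.43+7.834j
Node n2: branches {R1, R2, L2, R3, R6, R7, L4, R8, V1, I1} → V_2 = -11.87+7.834j
Node n3: branches {L1, R3, R5, L3, L4} → V_3 = 7.694-12.57j
Source currents: i(V1)=-22.47+20.80j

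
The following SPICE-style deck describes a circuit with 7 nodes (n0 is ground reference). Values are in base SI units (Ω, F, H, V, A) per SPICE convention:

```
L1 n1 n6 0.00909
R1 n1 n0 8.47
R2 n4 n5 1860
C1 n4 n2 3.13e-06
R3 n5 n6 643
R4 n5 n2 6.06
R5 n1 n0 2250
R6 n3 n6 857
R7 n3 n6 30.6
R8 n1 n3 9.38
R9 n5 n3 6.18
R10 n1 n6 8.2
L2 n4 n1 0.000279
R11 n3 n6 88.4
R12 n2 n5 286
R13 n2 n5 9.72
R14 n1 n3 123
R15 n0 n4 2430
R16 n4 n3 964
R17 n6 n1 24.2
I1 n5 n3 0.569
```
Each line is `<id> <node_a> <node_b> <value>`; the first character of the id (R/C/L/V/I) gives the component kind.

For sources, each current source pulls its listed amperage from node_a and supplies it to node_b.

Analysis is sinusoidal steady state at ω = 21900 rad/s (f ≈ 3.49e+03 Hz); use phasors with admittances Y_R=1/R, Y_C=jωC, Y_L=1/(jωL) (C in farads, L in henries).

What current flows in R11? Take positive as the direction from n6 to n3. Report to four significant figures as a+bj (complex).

-0.01003-0.004768j A

MNA unknowns: 6 node voltages V₁..V_6
L1: Y=0.000-0.005023j on G[1,6]
R1: Y=0.1181+0.000j on G[1,0]
R2: Y=0.0005376+0.000j on G[4,5]
C1: Y=0.000+0.06855j on G[4,2]
R3: Y=0.001555+0.000j on G[5,6]
R4: Y=0.1650+0.000j on G[5,2]
R5: Y=0.0004444+0.000j on G[1,0]
R6: Y=0.001167+0.000j on G[3,6]
R7: Y=0.03268+0.000j on G[3,6]
R8: Y=0.1066+0.000j on G[1,3]
R9: Y=0.1618+0.000j on G[5,3]
R10: Y=0.1220+0.000j on G[1,6]
L2: Y=0.000-0.1637j on G[4,1]
R11: Y=0.01131+0.000j on G[3,6]
R12: Y=0.003497+0.000j on G[2,5]
R13: Y=0.1029+0.000j on G[2,5]
R14: Y=0.008130+0.000j on G[1,3]
R15: Y=0.0004115+0.000j on G[0,4]
R16: Y=0.001037+0.000j on G[4,3]
R17: Y=0.04132+0.000j on G[6,1]
I1: z[5]−=0.569, z[3]+=0.569
solve → V1=-0.001769+0.003499j, V2=-0.7571+1.398j, V3=1.111+0.5575j, V4=0.5094-1.008j, V5=-1.365+1.078j, V6=0.2243+0.1360j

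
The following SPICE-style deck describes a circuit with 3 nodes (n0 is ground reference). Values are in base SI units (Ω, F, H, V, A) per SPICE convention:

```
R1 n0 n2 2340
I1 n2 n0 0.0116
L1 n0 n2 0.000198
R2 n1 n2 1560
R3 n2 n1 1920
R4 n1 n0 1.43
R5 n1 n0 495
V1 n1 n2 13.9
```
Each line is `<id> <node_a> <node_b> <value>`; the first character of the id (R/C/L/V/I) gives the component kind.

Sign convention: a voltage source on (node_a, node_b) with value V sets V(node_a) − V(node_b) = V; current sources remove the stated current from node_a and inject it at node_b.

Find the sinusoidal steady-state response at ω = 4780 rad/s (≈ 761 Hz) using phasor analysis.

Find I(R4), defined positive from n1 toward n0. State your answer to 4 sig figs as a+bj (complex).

Apply KCL at each of the 2 non-ground nodes and solve the resulting linear system.
Node n1: branches {R2, R3, R4, R5, V1} → V_1 = 9.643-6.410j
Node n2: branches {R1, I1, L1, R2, R3, V1} → V_2 = -4.257-6.410j
Source currents: i(V1)=-6.779+4.495j

6.743-4.482j A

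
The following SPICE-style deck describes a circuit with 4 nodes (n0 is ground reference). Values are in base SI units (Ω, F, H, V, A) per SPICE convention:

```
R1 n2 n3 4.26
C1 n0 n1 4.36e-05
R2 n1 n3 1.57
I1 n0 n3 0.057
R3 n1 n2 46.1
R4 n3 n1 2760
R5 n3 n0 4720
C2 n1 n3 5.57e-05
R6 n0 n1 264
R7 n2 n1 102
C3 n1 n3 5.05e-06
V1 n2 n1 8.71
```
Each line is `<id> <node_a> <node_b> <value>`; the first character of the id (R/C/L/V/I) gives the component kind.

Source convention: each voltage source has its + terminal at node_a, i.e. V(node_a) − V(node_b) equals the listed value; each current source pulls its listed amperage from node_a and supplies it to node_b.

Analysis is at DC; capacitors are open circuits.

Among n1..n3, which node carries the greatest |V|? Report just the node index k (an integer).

2

Element admittances at DC:
  Y(R1) = 0.2347 S between n2,n3
  Y(C1) = 0.000 S between n0,n1
  Y(R2) = 0.6369 S between n1,n3
  I1: injects 0.057 A into n3 (from n0)
  Y(R3) = 0.02169 S between n1,n2
  Y(R4) = 0.0003623 S between n3,n1
  Y(R5) = 0.0002119 S between n3,n0
  Y(C2) = 0.000 S between n1,n3
  Y(R6) = 0.003788 S between n0,n1
  Y(R7) = 0.009804 S between n2,n1
  Y(C3) = 0.000 S between n1,n3
  V1: constraint V(n2)−V(n1) = 8.71
Assemble and solve the 4×4 MNA system:
  V(n1)=14.12  V(n2)=22.83  V(n3)=16.53
  i(V1)=-1.754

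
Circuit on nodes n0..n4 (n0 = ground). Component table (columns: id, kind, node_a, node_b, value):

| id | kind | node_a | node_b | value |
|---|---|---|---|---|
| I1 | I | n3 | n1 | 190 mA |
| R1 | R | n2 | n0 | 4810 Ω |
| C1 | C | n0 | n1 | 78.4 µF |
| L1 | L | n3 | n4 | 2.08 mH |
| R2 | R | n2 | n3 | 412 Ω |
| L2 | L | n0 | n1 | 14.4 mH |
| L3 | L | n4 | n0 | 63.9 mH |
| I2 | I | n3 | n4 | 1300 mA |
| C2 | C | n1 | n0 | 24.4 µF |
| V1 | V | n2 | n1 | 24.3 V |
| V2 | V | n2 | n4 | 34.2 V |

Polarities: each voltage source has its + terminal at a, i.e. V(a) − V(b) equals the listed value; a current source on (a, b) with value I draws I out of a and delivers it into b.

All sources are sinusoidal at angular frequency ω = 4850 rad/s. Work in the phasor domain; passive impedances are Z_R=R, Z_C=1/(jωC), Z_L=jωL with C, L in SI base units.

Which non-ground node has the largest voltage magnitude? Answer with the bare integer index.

MNA unknowns: 4 node voltages V₁..V_4 plus 2 source currents (V1, V2)
I1: z[3]−=0.19, z[1]+=0.19
R1: Y=0.0002079+0.000j on G[2,0]
C1: Y=0.000+0.3802j on G[0,1]
L1: Y=0.000-0.09913j on G[3,4]
R2: Y=0.002427+0.000j on G[2,3]
L2: Y=0.000-0.01432j on G[0,1]
L3: Y=0.000-0.003227j on G[4,0]
I2: z[3]−=1.3, z[4]+=1.3
C2: Y=0.000+0.1183j on G[1,0]
V1: row V2−V1=24.3, i_V1 at 2,1
V2: row V2−V4=34.2, i_V2 at 2,4
solve → V1=-0.06641+0.01047j, V2=24.23+0.01047j, V3=-10.31-14.17j, V4=-9.966+0.01047j
aux → i_V1=-0.1951-0.03216j, i_V2=0.1062-0.002272j

2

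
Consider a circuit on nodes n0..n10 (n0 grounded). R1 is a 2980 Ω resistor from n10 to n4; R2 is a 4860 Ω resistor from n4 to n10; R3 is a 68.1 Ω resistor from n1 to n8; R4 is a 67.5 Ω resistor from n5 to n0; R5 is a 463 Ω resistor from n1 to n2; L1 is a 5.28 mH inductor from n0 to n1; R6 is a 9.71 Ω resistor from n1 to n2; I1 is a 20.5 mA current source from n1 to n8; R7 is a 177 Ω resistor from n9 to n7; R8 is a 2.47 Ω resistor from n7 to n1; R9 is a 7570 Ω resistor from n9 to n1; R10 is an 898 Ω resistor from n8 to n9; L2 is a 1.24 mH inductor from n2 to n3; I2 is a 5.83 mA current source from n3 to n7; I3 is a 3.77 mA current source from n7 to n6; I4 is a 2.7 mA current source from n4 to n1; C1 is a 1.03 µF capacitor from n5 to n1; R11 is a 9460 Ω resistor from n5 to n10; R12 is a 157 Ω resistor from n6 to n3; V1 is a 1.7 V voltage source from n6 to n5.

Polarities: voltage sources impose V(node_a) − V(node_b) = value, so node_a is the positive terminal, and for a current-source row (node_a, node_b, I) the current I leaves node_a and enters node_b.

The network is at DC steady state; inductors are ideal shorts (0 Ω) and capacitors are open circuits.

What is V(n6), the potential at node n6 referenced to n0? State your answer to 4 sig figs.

1.245 V

MNA unknowns: 10 node voltages V₁..V_10 plus 3 source currents (L1, L2, V1)
R1: Y=0.0003356 on G[10,4]
R2: Y=0.0002058 on G[4,10]
R3: Y=0.01468 on G[1,8]
R4: Y=0.01481 on G[5,0]
R5: Y=0.002160 on G[1,2]
L1: row V0−V1=0, i_L1 at 0,1
R6: Y=0.1030 on G[1,2]
I1: z[1]−=0.0205, z[8]+=0.0205
R7: Y=0.005650 on G[9,7]
R8: Y=0.4049 on G[7,1]
R9: Y=0.0001321 on G[9,1]
R10: Y=0.001114 on G[8,9]
L2: row V2−V3=0, i_L2 at 2,3
I2: z[3]−=0.00583, z[7]+=0.00583
I3: z[7]−=0.00377, z[6]+=0.00377
I4: z[4]−=0.0027, z[1]+=0.0027
C1: Y=0.000 on G[5,1]
R11: Y=0.0001057 on G[5,10]
R12: Y=0.006369 on G[6,3]
V1: row V6−V5=1.7, i_V1 at 6,5
solve → V1=0.000, V2=0.01883, V3=0.01883, V4=-30.98, V5=-0.4550, V6=1.245, V7=0.008027, V8=1.313, V9=0.2186, V10=-26.00
aux → i_L1=-0.006740, i_L2=-0.001980, i_V1=-0.004040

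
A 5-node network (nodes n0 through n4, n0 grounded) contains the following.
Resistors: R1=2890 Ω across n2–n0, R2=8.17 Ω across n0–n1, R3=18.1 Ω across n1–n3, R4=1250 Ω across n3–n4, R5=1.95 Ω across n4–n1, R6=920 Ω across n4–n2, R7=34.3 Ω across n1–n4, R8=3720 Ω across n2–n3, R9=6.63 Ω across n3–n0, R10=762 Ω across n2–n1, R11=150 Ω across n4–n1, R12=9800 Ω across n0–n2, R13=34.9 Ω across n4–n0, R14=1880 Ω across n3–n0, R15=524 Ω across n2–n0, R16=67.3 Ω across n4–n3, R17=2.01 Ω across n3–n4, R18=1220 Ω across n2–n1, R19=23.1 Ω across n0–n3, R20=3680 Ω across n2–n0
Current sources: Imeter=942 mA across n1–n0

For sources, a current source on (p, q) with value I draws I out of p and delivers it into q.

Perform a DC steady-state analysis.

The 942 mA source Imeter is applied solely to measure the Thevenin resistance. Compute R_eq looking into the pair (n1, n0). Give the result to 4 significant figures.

R_eq = 3.800 Ω

Apply KCL at each of the 4 non-ground nodes and solve the resulting linear system.
Node n1: branches {R2, R3, R5, R7, R10, R11, R18, Imeter} → V_1 = -3.579
Node n2: branches {R1, R6, R8, R10, R12, R15, R18, R20} → V_2 = -1.842
Node n3: branches {R3, R4, R8, R9, R14, R16, R17, R19} → V_3 = -2.150
Node n4: branches {R4, R5, R6, R7, R11, R13, R16, R17} → V_4 = -2.812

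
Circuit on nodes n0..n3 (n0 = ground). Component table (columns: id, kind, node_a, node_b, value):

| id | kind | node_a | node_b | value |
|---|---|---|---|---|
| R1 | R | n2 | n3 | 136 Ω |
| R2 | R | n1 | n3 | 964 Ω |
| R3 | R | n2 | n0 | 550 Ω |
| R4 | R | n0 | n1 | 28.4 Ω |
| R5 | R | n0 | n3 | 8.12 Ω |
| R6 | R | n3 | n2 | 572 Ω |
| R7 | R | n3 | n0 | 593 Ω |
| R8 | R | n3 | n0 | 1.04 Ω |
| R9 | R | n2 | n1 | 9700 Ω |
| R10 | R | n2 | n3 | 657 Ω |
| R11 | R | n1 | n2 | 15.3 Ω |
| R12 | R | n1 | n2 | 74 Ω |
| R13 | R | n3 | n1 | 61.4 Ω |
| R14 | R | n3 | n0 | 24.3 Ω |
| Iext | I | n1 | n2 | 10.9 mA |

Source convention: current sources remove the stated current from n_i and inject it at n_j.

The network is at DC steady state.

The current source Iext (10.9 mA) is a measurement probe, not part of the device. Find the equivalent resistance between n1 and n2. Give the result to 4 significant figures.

Apply KCL at each of the 3 non-ground nodes and solve the resulting linear system.
Node n1: branches {R2, R4, R9, R11, R12, R13, Iext} → V_1 = -0.02320
Node n2: branches {R1, R3, R6, R9, R10, R11, R12, Iext} → V_2 = 0.09925
Node n3: branches {R1, R2, R5, R6, R7, R8, R10, R13, R14} → V_3 = 0.0005646

R_eq = 11.23 Ω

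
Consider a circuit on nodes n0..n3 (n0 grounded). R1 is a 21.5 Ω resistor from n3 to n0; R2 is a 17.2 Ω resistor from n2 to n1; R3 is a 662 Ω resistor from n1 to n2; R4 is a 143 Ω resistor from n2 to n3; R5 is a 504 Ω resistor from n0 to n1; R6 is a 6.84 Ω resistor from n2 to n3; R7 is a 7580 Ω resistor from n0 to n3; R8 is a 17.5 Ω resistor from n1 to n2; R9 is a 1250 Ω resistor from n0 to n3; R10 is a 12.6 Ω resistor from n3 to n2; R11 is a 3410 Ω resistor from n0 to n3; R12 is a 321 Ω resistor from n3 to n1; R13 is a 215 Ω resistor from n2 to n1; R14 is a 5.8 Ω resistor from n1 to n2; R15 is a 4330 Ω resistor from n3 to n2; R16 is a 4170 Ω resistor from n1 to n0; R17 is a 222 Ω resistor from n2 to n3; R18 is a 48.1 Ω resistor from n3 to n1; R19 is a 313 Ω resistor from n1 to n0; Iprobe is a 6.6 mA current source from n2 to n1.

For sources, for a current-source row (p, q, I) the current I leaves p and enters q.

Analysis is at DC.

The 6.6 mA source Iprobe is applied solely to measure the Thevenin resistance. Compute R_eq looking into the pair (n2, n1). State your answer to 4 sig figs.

R_eq = 3.130 Ω

Element admittances at DC:
  Y(R1) = 0.04651 S between n3,n0
  Y(R2) = 0.05814 S between n2,n1
  Y(R3) = 0.001511 S between n1,n2
  Y(R4) = 0.006993 S between n2,n3
  Y(R5) = 0.001984 S between n0,n1
  Y(R6) = 0.1462 S between n2,n3
  Y(R7) = 0.0001319 S between n0,n3
  Y(R8) = 0.05714 S between n1,n2
  Y(R9) = 0.0008000 S between n0,n3
  Y(R10) = 0.07937 S between n3,n2
  Y(R11) = 0.0002933 S between n0,n3
  Y(R12) = 0.003115 S between n3,n1
  Y(R13) = 0.004651 S between n2,n1
  Y(R14) = 0.1724 S between n1,n2
  Y(R15) = 0.0002309 S between n3,n2
  Y(R16) = 0.0002398 S between n1,n0
  Y(R17) = 0.004505 S between n2,n3
  Y(R18) = 0.02079 S between n3,n1
  Y(R19) = 0.003195 S between n1,n0
  Iprobe: injects 0.0066 A into n1 (from n2)
Assemble and solve the 3×3 MNA system:
  V(n1)=0.01654  V(n2)=-0.004112  V(n3)=-0.001878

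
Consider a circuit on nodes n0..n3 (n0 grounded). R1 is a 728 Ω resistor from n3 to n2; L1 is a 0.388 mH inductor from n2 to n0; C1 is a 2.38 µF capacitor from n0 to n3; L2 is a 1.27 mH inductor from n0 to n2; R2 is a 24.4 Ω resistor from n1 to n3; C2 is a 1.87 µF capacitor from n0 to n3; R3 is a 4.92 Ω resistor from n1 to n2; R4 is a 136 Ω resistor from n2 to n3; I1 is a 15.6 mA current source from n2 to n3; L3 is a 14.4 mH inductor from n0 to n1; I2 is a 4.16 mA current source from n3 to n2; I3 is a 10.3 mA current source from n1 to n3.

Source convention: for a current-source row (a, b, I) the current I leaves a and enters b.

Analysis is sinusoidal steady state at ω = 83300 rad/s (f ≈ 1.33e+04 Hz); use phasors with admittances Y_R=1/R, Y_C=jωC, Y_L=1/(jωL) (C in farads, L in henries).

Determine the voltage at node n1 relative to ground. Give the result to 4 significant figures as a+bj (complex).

-0.2484-0.2256j V

MNA unknowns: 3 node voltages V₁..V_3
R1: Y=0.001374+0.000j on G[3,2]
L1: Y=0.000-0.03094j on G[2,0]
C1: Y=0.000+0.1983j on G[0,3]
L2: Y=0.000-0.009453j on G[0,2]
R2: Y=0.04098+0.000j on G[1,3]
C2: Y=0.000+0.1558j on G[0,3]
R3: Y=0.2033+0.000j on G[1,2]
R4: Y=0.007353+0.000j on G[2,3]
I1: z[2]−=0.0156, z[3]+=0.0156
L3: Y=0.000-0.0008337j on G[0,1]
I2: z[3]−=0.00416, z[2]+=0.00416
I3: z[1]−=0.0103, z[3]+=0.0103
solve → V1=-0.2484-0.2256j, V2=-0.2430-0.2639j, V3=-0.02831-0.03064j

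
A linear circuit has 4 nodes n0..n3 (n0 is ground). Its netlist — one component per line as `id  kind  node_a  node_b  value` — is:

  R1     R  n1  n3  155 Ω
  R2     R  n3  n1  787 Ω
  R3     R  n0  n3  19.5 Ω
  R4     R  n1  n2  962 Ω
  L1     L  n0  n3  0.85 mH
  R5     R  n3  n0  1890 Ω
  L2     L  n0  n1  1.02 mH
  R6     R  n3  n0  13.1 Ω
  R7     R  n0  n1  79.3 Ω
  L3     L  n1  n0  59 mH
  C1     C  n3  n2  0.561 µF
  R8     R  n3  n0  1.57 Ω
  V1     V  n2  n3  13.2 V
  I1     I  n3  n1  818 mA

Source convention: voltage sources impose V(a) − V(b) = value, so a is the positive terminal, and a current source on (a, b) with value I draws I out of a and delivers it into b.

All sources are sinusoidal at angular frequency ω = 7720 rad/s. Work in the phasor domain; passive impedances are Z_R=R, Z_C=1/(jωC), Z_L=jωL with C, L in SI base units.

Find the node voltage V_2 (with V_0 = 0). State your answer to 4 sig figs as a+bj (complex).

Apply KCL at each of the 3 non-ground nodes and solve the resulting linear system.
Node n1: branches {R1, R2, R4, L2, R7, L3, I1} → V_1 = 1.034+6.197j
Node n2: branches {R4, C1, V1} → V_2 = 12.16-0.1340j
Node n3: branches {R1, R2, R3, L1, R5, R6, C1, R8, V1, I1} → V_3 = -1.037-0.1340j
Source currents: i(V1)=-0.01157-0.05059j

12.16-0.1340j V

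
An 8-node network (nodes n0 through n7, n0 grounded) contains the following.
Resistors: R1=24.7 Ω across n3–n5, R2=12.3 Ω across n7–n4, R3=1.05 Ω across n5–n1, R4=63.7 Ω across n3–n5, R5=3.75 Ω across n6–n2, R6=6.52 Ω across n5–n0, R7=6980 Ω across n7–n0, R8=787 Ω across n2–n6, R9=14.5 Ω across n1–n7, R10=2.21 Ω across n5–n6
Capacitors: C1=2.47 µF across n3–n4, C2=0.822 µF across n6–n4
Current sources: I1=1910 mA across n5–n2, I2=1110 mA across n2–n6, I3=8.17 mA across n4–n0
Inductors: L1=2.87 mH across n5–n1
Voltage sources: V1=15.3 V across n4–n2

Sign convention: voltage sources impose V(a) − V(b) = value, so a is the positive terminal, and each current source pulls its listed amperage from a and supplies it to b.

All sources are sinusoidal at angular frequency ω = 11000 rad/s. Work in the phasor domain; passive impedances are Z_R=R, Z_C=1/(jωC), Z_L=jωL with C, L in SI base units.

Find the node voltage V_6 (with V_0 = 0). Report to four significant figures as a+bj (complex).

2.251-0.6170j V

MNA unknowns: 7 node voltages V₁..V_7 plus 1 source current (V1)
R1: Y=0.04049+0.000j on G[3,5]
R2: Y=0.08130+0.000j on G[7,4]
R3: Y=0.9524+0.000j on G[5,1]
R4: Y=0.01570+0.000j on G[3,5]
R5: Y=0.2667+0.000j on G[6,2]
C1: Y=0.000+0.02717j on G[3,4]
R6: Y=0.1534+0.000j on G[5,0]
C2: Y=0.000+0.009042j on G[6,4]
R7: Y=0.0001433+0.000j on G[7,0]
I1: z[5]−=1.91, z[2]+=1.91
L1: Y=0.000-0.03168j on G[5,1]
R8: Y=0.001271+0.000j on G[2,6]
I2: z[2]−=1.11, z[6]+=1.11
I3: z[4]−=0.00817, z[0]+=0.00817
R9: Y=0.06897+0.000j on G[1,7]
R10: Y=0.4525+0.000j on G[5,6]
V1: row V4−V2=15.3, i_V1 at 4,2
solve → V1=0.5923-0.05961j, V2=1.963-2.167j, V3=4.071+6.380j, V4=17.26-2.167j, V5=-0.06224+0.001120j, V6=2.251-0.6170j, V7=9.603-1.199j
aux → i_V1=-0.8772-0.4154j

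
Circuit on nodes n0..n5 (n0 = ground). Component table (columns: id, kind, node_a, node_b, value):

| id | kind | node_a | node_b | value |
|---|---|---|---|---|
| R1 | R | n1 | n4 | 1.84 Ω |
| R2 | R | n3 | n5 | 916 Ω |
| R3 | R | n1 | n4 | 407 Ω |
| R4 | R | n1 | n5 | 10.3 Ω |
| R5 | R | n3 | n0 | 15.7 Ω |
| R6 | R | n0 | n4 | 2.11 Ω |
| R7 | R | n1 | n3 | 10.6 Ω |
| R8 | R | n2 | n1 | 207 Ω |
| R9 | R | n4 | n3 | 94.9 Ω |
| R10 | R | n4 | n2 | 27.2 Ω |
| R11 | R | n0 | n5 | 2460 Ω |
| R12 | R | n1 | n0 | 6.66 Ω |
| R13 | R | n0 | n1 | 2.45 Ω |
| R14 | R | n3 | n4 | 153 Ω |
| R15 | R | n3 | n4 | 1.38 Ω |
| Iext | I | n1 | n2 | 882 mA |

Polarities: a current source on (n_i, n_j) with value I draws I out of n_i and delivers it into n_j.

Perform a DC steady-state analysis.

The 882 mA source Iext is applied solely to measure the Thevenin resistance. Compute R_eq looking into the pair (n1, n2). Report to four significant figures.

MNA unknowns: 5 node voltages V₁..V_5
R1: Y=0.5435 on G[1,4]
R2: Y=0.001092 on G[3,5]
R3: Y=0.002457 on G[1,4]
R4: Y=0.09709 on G[1,5]
R5: Y=0.06369 on G[3,0]
R6: Y=0.4739 on G[0,4]
R7: Y=0.09434 on G[1,3]
R8: Y=0.004831 on G[2,1]
R9: Y=0.01054 on G[4,3]
R10: Y=0.03676 on G[4,2]
R11: Y=0.0004065 on G[0,5]
R12: Y=0.1502 on G[1,0]
R13: Y=0.4082 on G[0,1]
R14: Y=0.006536 on G[3,4]
R15: Y=0.7246 on G[3,4]
Iext: z[1]−=0.882, z[2]+=0.882
solve → V1=-0.4170, V2=21.55, V3=0.3246, V4=0.4479, V5=-0.4070

R_eq = 24.91 Ω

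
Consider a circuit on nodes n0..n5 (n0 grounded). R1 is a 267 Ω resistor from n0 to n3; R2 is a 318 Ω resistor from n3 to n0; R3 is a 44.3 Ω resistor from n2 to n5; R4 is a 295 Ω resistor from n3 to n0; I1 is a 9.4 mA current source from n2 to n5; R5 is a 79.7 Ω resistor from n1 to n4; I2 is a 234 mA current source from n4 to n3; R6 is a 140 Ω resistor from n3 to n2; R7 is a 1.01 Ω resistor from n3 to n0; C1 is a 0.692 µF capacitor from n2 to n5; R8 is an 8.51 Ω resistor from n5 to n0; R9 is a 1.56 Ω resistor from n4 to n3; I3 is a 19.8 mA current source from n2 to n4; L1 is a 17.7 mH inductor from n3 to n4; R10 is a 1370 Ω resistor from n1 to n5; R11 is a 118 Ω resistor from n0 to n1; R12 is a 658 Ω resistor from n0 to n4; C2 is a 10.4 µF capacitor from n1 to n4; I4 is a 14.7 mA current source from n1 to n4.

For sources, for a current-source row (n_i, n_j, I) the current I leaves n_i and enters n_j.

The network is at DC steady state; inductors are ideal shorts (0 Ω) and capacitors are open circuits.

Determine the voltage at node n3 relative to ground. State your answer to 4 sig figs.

0.01815 V

MNA unknowns: 5 node voltages V₁..V_5 plus 1 source current (L1)
R1: Y=0.003745 on G[0,3]
R2: Y=0.003145 on G[3,0]
R3: Y=0.02257 on G[2,5]
R4: Y=0.003390 on G[3,0]
I1: z[2]−=0.0094, z[5]+=0.0094
R5: Y=0.01255 on G[1,4]
I2: z[4]−=0.234, z[3]+=0.234
R6: Y=0.007143 on G[3,2]
R7: Y=0.9901 on G[3,0]
C1: Y=0.000 on G[2,5]
R8: Y=0.1175 on G[5,0]
R9: Y=0.6410 on G[4,3]
I3: z[2]−=0.0198, z[4]+=0.0198
L1: row V3−V4=0, i_L1 at 3,4
R10: Y=0.0007299 on G[1,5]
R11: Y=0.008475 on G[0,1]
R12: Y=0.001520 on G[0,4]
C2: Y=0.000 on G[1,4]
I4: z[1]−=0.0147, z[4]+=0.0147
solve → V1=-0.6689, V2=-1.059, V3=0.01815, V4=0.01815, V5=-0.1065
aux → i_L1=0.2081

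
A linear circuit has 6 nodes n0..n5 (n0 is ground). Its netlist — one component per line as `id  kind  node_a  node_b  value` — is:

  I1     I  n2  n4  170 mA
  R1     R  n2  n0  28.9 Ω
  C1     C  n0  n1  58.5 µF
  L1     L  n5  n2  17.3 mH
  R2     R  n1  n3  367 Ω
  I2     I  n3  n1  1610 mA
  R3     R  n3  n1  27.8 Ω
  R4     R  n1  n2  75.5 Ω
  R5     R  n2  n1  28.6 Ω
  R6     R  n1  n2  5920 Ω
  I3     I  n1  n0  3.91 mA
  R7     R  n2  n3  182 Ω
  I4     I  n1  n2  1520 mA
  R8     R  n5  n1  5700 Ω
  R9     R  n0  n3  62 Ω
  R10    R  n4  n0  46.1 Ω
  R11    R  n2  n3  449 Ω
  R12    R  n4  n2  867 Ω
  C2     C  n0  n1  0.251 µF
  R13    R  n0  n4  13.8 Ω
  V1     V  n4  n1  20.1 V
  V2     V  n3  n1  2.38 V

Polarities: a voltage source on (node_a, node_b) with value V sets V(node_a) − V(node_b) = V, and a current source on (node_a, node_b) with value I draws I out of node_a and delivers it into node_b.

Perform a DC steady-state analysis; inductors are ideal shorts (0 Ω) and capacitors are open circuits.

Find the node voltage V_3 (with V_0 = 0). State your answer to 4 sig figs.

Apply KCL at each of the 5 non-ground nodes and solve the resulting linear system.
Node n1: branches {C1, R2, I2, R3, R4, R5, R6, I3, I4, R8, C2, V1, V2} → V_1 = -18.64
Node n2: branches {I1, R1, L1, R4, R5, R6, R7, I4, R11, R12} → V_2 = 3.490
Node n3: branches {R2, I2, R3, R7, R9, R11, V2} → V_3 = -16.26
Node n4: branches {I1, R10, R12, R13, V1} → V_4 = 1.461
Node n5: branches {L1, R8} → V_5 = 3.490
Source currents: i(L1)=-0.003882, i(V1)=0.03476, i(V2)=-1.287

-16.26 V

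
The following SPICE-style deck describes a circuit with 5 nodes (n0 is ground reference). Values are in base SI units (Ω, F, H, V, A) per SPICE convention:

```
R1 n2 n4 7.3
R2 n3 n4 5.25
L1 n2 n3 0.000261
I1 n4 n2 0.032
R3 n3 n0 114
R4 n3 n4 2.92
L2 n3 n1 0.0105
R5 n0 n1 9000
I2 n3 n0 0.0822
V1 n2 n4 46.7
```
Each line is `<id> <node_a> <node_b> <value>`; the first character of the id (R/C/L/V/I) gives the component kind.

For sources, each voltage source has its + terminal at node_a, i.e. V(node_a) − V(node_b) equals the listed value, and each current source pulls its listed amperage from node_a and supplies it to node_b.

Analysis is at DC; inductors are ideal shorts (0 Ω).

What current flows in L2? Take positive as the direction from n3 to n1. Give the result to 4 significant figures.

MNA unknowns: 4 node voltages V₁..V_4 plus 3 source currents (L1, L2, V1)
R1: Y=0.1370 on G[2,4]
R2: Y=0.1905 on G[3,4]
L1: row V2−V3=0, i_L1 at 2,3
I1: z[4]−=0.032, z[2]+=0.032
R3: Y=0.008772 on G[3,0]
R4: Y=0.3425 on G[3,4]
L2: row V3−V1=0, i_L2 at 3,1
R5: Y=0.0001111 on G[0,1]
I2: z[3]−=0.0822, z[0]+=0.0822
V1: row V2−V4=46.7, i_V1 at 2,4
solve → V1=-9.254, V2=-9.254, V3=-9.254, V4=-55.95
aux → i_L1=24.89, i_L2=-0.001028, i_V1=-31.25

-0.001028 A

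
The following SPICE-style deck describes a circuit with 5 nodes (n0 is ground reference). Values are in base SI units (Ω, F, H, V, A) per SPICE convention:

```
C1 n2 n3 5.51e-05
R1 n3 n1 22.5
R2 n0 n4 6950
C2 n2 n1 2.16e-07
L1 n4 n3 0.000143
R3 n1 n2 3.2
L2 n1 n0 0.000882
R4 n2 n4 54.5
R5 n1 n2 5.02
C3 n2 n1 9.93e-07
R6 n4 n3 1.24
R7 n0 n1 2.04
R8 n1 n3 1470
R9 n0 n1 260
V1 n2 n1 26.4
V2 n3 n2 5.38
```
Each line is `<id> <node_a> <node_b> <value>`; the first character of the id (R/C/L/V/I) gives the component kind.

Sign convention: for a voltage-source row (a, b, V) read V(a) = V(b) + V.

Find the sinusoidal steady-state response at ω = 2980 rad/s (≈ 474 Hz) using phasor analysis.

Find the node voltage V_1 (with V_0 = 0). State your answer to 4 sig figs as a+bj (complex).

Element admittances at ω=2980 rad/s:
  Y(C1) = 0.000+0.1642j S between n2,n3
  Y(R1) = 0.04444+0.000j S between n3,n1
  Y(R2) = 0.0001439+0.000j S between n0,n4
  Y(C2) = 0.000+0.0006437j S between n2,n1
  Y(L1) = 0.000-2.347j S between n4,n3
  Y(R3) = 0.3125+0.000j S between n1,n2
  Y(L2) = 0.000-0.3805j S between n1,n0
  Y(R4) = 0.01835+0.000j S between n2,n4
  Y(R5) = 0.1992+0.000j S between n1,n2
  Y(C3) = 0.000+0.002959j S between n2,n1
  Y(R6) = 0.8065+0.000j S between n4,n3
  Y(R7) = 0.4902+0.000j S between n0,n1
  Y(R8) = 0.0006803+0.000j S between n1,n3
  Y(R9) = 0.003846+0.000j S between n0,n1
  V1: constraint V(n2)−V(n1) = 26.4
  V2: constraint V(n3)−V(n2) = 5.38
Assemble and solve the 6×6 MNA system:
  V(n1)=-0.005813-0.004464j  V(n2)=26.39-0.004464j  V(n3)=31.77-0.004464j  V(n4)=31.76-0.04364j
  i(V1)=-14.95-0.09511j  i(V2)=-1.537-0.8827j

-0.005813-0.004464j V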